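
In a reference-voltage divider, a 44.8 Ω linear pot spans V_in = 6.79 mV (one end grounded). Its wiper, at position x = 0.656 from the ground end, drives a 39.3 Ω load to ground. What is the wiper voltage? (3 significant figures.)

Lower segment x·R_p = 29.39 Ω; upper segment (1−x)·R_p = 15.41 Ω.
(x·R_p) ‖ R_L = 16.81 Ω.
Then V_out = V_in · 16.81/(15.41 + 16.81) = 3.543 mV.

V_out ≈ 3.54 mV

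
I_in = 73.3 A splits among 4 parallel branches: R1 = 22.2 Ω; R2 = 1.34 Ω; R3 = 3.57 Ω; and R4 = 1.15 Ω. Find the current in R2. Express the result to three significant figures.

I ≈ 28.2 A

Conductances: ΣG = 1/22.2 + 1/1.34 + 1/3.57 + 1/1.15 = 1.941 (1/Ω).
Current divider: I(R2) = I_in · G_k/ΣG = 73.3 × (0.7463/1.941) = 73.3 × 0.3845 = 28.18 A.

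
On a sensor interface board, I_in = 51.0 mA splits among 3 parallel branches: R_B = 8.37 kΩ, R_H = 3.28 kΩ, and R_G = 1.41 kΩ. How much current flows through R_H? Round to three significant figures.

I ≈ 13.7 mA

Total conductance ΣG = 1/8.37 + 1/3.28 + 1/1.41 = 1.134 (units of 1/kΩ).
By the current-divider rule, I = I_in · G_k/ΣG = 51.0 × 0.2690 = 13.72 mA.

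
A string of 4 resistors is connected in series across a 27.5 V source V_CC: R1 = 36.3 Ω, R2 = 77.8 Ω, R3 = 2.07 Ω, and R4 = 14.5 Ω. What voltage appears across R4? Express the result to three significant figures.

V ≈ 3.05 V

Total series resistance ΣR = 36.3 + 77.8 + 2.07 + 14.5 = 130.7 Ω.
Voltage divider: V = V_CC · (14.50 / 130.7) = 27.5 × 0.1110 = 3.052 V.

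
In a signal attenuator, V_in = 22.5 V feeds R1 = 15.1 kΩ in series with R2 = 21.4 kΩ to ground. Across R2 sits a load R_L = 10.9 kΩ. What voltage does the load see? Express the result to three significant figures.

V_out ≈ 7.28 V

R2 ‖ R_L = (21.4 × 10.9)/(21.4 + 10.9) = 7.222 kΩ.
Then V_out = V_in · R2'/(R1 + R2') = 22.5 × 7.222/22.32 = 7.279 V.
(Unloaded it would be 13.2 V; the load pulls it down.)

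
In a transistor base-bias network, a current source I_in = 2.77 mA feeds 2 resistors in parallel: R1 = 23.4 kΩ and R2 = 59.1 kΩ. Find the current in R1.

With just two branches, the current splits inversely with resistance.
So I = 2.77 × 59.1/82.50 = 1.984 mA.

I ≈ 1.98 mA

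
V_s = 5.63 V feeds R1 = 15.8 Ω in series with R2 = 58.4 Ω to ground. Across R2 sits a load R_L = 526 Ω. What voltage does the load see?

R2 ‖ R_L = (58.4 × 526)/(58.4 + 526) = 52.56 Ω.
Voltage divider with the loaded lower leg: V_out = 5.63 × 52.56/(15.8 + 52.56) = 5.63 × 0.7689 = 4.329 V.
(Unloaded it would be 4.43 V; the load pulls it down.)

V_out ≈ 4.33 V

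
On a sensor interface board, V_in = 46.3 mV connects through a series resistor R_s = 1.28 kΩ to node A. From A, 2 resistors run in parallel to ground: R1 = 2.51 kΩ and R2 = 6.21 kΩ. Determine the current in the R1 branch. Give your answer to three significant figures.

I ≈ 10.7 µA

Combine the parallel branches: R_p = (1/2.51 + 1/6.21)⁻¹ = 1.788 kΩ.
Node voltage V_A = V_in · R_p/(R_s + R_p) = 46.3 × 0.5827 = 26.98 mV.
Branch current I = V_A/R1 = 26.98/2.51 = 10.75 µA.
(Check via current divider: I_total = 15.09 µA; share G_k/ΣG = 0.7122 → same result.)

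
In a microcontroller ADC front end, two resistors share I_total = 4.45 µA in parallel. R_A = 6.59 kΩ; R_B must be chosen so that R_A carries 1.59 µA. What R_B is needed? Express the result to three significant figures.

In a two-way split, I_A/I_total = R_B/(R_A + R_B).
1.59/4.45 = R_B/(R_A + R_B) → R_B = R_A · (0.3573)/(1 − 0.3573) = 6.59 × 0.5559 = 3.664 kΩ.

R_B ≈ 3.66 kΩ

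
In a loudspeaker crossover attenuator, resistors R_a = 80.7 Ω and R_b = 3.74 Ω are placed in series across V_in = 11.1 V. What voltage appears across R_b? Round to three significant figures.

ΣR = 80.7 + 3.74 = 84.44 Ω.
V = V_in · R/ΣR = 11.1 × 0.04429 = 0.4916 V.

V ≈ 0.492 V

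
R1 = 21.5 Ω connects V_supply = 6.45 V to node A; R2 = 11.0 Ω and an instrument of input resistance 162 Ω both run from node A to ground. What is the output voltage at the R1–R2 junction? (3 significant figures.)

R2 ‖ R_L = (11.0 × 162)/(11.0 + 162) = 10.30 Ω.
Voltage divider with the loaded lower leg: V_out = 6.45 × 10.30/(21.5 + 10.30) = 6.45 × 0.3239 = 2.089 V.

V_out ≈ 2.09 V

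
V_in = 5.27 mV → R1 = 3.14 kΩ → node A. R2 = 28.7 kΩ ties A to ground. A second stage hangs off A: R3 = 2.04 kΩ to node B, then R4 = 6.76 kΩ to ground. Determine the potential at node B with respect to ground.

Node A sees R2 in parallel with the series input of stage 2, R3 + R4 = 8.800 kΩ.
Effective lower resistance at A: R2 ‖ 8.800 = 6.735 kΩ.
First divider: V_A = V_in · 6.735/(3.14 + 6.735) = 3.594 mV.
V_B = V_A × 0.7682 = 2.761 mV.

V_B ≈ 2.76 mV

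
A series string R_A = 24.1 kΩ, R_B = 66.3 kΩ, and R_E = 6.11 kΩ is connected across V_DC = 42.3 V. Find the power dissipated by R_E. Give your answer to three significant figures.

P ≈ 1.17 mW

The common current is I = 42.3/96.51 = 0.4383 mA.
P = I²R = 0.1921 × 6.11 = 1.174 mW.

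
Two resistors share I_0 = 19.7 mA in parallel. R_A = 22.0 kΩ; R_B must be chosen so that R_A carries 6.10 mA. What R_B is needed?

Two-branch current divider: I_A = I_0 · R_B/(R_A + R_B).
With f = 0.3096, R_B = R_A · f/(1−f) = 22.0 × 0.4485 = 9.868 kΩ.

R_B ≈ 9.87 kΩ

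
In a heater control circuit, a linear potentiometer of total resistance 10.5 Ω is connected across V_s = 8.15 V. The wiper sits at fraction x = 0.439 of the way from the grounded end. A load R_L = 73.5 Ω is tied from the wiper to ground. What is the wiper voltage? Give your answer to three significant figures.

V_out ≈ 3.46 V

Lower segment x·R_p = 4.609 Ω; upper segment (1−x)·R_p = 5.890 Ω.
(x·R_p) ‖ R_L = 4.337 Ω.
Loaded-divider output: V_out = 8.15 × 0.4241 = 3.456 V.
(Unloaded: V_out = x·V_s = 3.58 V.)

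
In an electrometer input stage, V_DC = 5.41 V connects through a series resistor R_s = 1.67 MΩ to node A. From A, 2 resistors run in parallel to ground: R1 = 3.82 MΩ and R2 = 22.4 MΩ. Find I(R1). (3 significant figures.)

I ≈ 0.937 µA

Combine the parallel branches: R_p = (1/3.82 + 1/22.4)⁻¹ = 3.263 MΩ.
V_A = 5.41 × 3.263/4.933 = 3.579 V.
I(R1) = V_A / R1 = 3.579/3.82 = 0.9368 µA.
(Equivalently: I_total = 1.097 µA, then current-divider fraction G_k/ΣG = 0.8543.)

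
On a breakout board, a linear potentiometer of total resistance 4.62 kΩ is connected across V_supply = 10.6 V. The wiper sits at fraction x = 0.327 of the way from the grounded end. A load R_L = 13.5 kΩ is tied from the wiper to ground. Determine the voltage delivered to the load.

V_out ≈ 3.22 V

The pot divides into 3.109 kΩ above the wiper and 1.511 kΩ below.
R_L loads the lower segment: effective lower R = 1.359 kΩ.
Loaded-divider output: V_out = 10.6 × 0.3041 = 3.223 V.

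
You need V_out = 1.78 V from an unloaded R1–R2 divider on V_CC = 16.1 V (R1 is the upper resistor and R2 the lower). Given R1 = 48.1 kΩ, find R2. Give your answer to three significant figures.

R2 ≈ 5.98 kΩ

The divider ratio is R2/(R1+R2) = 1.78/16.1 = 0.1106.
So R2 = R1 · V_out/(V_CC − V_out) = 48.1 × 1.78/(16.1 − 1.78) = 48.1 × 0.1243 = 5.979 kΩ.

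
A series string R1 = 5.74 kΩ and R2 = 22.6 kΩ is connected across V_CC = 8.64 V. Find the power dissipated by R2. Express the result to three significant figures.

ΣR = 28.34 kΩ → I = 8.64/28.34 = 0.3049 mA.
P = I²R = 0.09295 × 22.6 = 2.101 mW.

P ≈ 2.10 mW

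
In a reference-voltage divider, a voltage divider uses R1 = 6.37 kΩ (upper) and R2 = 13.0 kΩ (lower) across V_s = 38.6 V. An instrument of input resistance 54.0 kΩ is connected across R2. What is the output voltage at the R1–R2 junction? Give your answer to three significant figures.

The load sits in parallel with R2, giving an effective lower resistance R2' = R2·R_L/(R2+R_L) = 10.48 kΩ.
Then V_out = V_s · R2'/(R1 + R2') = 38.6 × 10.48/16.85 = 24.01 V.
(Unloaded it would be 25.9 V; the load pulls it down.)

V_out ≈ 24.0 V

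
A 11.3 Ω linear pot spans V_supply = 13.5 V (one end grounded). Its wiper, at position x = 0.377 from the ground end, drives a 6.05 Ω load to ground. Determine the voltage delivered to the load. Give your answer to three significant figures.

Split the track: R_lower = x·R_p = 4.260 Ω, R_upper = (1−x)·R_p = 7.040 Ω.
R_L loads the lower segment: effective lower R = 2.500 Ω.
V_out = 13.5 × 2.500/(7.040 + 2.500) = 3.538 V.

V_out ≈ 3.54 V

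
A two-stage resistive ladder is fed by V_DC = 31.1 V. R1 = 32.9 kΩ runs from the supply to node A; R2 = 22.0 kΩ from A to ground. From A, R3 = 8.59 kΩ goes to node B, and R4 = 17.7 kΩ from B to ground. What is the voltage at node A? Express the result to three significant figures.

Node A sees R2 in parallel with the series input of stage 2, R3 + R4 = 26.29 kΩ.
R2 ‖ (R3+R4) = 11.98 kΩ.
So V_A = 31.1 × 0.2669 = 8.300 V.

V_A ≈ 8.30 V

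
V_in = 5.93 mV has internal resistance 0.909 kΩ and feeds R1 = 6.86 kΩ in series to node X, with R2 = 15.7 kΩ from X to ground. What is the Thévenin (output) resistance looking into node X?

R1' = 0.909 + 6.86 = 7.769 kΩ (source resistance + R1).
Zeroing V_in shorts the top of R1' to ground, so R_th = R1' ‖ R2 = 5.197 kΩ.

R_th ≈ 5.20 kΩ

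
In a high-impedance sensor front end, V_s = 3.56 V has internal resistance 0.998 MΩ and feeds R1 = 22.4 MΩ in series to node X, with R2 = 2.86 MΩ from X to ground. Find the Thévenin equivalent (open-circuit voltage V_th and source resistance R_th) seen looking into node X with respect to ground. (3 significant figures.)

V_th ≈ 0.388 V, R_th ≈ 2.55 MΩ

R1' = 0.998 + 22.4 = 23.40 MΩ (source resistance + R1).
Open-circuit (no load on X): V_th = V_s · R2/(R1' + R2) = 3.56 × 2.86/(23.40 + 2.86) = 0.3878 V.
Zeroing V_s shorts the top of R1' to ground, so R_th = R1' ‖ R2 = 2.548 MΩ.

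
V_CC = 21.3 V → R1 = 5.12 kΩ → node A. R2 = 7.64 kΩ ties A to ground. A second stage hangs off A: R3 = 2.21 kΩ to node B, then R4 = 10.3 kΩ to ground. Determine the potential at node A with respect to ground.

The second stage (R3 + R4 = 12.51 kΩ) loads node A in parallel with R2.
Effective lower resistance at A: R2 ‖ 12.51 = 4.743 kΩ.
First divider: V_A = V_CC · 4.743/(5.12 + 4.743) = 10.24 V.

V_A ≈ 10.2 V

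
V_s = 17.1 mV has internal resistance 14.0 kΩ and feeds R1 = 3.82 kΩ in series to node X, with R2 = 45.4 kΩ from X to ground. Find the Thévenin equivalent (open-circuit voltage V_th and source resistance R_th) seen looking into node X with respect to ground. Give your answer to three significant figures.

R1' = 14.0 + 3.82 = 17.82 kΩ (source resistance + R1).
V_th is the unloaded tap voltage: V_s · R2/(R1'+R2) = 17.1 × 0.7181 = 12.28 mV.
Looking into X with the source shorted: R_th = R1'·R2/(R1'+R2) = 17.82 × 45.4/63.22 = 12.80 kΩ.

V_th ≈ 12.3 mV, R_th ≈ 12.8 kΩ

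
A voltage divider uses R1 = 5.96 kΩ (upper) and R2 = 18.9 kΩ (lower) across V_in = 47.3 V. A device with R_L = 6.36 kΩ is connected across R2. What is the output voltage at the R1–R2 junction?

V_out ≈ 21.0 V

First combine the lower leg with the load: R2 ‖ R_L = 4.759 kΩ.
Now apply the divider: V_out = 47.3 × 0.4440 = 21.00 V.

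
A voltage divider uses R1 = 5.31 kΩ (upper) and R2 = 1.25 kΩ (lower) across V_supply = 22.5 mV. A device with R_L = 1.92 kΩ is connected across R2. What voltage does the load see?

The load sits in parallel with R2, giving an effective lower resistance R2' = R2·R_L/(R2+R_L) = 0.7571 kΩ.
Voltage divider with the loaded lower leg: V_out = 22.5 × 0.7571/(5.31 + 0.7571) = 22.5 × 0.1248 = 2.808 mV.
(Unloaded it would be 4.29 mV; the load pulls it down.)

V_out ≈ 2.81 mV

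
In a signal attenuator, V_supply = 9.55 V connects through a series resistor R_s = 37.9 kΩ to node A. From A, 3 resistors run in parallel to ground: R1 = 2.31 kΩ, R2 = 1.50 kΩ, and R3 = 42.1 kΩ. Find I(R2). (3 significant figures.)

I ≈ 0.146 mA

Combine the parallel branches: R_p = (1/2.31 + 1/1.50 + 1/42.1)⁻¹ = 0.8902 kΩ.
V_A by voltage divider: V_A = 9.55 × 0.8902/(37.9 + 0.8902) = 0.2192 V.
I(R2) = V_A / R2 = 0.2192/1.50 = 0.1461 mA.
(Check via current divider: I_total = 0.2462 mA; share G_k/ΣG = 0.5935 → same result.)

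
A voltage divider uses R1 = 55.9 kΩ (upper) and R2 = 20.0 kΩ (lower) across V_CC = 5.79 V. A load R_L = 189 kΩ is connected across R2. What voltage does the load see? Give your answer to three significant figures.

First combine the lower leg with the load: R2 ‖ R_L = 18.09 kΩ.
Then V_out = V_CC · R2'/(R1 + R2') = 5.79 × 18.09/73.99 = 1.415 V.

V_out ≈ 1.42 V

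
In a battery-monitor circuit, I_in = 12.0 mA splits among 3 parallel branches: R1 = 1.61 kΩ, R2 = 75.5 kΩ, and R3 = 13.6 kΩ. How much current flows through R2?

I ≈ 0.225 mA

ΣG = 1/1.61 + 1/75.5 + 1/13.6 = 0.7079.
R2 takes the fraction G_k/ΣG = 0.01325/0.7079 = 0.01871, so I = 12.0 × 0.01871 = 0.2245 mA.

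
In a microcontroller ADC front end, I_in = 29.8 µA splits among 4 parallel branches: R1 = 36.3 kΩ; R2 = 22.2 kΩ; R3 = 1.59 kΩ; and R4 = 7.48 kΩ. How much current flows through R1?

I ≈ 0.983 µA

Total conductance ΣG = 1/36.3 + 1/22.2 + 1/1.59 + 1/7.48 = 0.8352 (units of 1/kΩ).
R1 takes the fraction G_k/ΣG = 0.02755/0.8352 = 0.03298, so I = 29.8 × 0.03298 = 0.9829 µA.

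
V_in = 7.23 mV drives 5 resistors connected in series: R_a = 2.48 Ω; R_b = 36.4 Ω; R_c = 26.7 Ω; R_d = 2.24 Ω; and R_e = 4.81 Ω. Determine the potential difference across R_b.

V ≈ 3.62 mV

ΣR = 2.48 + 36.4 + 26.7 + 2.24 + 4.81 = 72.63 Ω.
V = V_in · R/ΣR = 7.23 × 0.5012 = 3.623 mV.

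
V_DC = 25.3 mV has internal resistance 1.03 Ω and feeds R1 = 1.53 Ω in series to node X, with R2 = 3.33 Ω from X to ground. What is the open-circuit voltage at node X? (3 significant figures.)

V_th ≈ 14.3 mV

R1' = 1.03 + 1.53 = 2.560 Ω (source resistance + R1).
Open-circuit (no load on X): V_th = V_DC · R2/(R1' + R2) = 25.3 × 3.33/(2.560 + 3.33) = 14.30 mV.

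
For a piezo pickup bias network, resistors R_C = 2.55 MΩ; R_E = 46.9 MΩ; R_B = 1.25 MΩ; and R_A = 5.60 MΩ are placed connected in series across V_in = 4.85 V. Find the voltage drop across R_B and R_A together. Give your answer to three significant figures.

Series total: ΣR = 2.55 + 46.9 + 1.25 + 5.60 = 56.30 MΩ.
R_{R_B..R_A} = 1.25 + 5.60 = 6.850 MΩ.
V = V_in · R/ΣR = 4.85 × 0.1217 = 0.5901 V.

V ≈ 0.590 V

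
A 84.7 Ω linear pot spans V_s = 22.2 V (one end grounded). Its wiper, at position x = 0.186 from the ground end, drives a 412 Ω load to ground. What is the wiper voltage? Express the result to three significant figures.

Lower segment x·R_p = 15.75 Ω; upper segment (1−x)·R_p = 68.95 Ω.
(x·R_p) ‖ R_L = 15.17 Ω.
Loaded-divider output: V_out = 22.2 × 0.1804 = 4.005 V.

V_out ≈ 4.00 V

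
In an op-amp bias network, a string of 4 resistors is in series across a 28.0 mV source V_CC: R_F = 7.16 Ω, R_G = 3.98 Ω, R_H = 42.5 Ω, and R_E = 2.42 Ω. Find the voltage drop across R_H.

ΣR = 7.16 + 3.98 + 42.5 + 2.42 = 56.06 Ω.
Voltage divider: V = V_CC · (42.50 / 56.06) = 28.0 × 0.7581 = 21.23 mV.

V ≈ 21.2 mV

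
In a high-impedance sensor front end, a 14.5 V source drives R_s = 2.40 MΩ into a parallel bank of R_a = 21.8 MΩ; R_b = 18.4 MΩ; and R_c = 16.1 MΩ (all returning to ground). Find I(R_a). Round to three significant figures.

I ≈ 0.479 µA

Equivalent of the parallel group: R_p = 6.160 MΩ.
Node voltage V_A = V_CC · R_p/(R_s + R_p) = 14.5 × 0.7196 = 10.43 V.
I(R_a) = V_A / R_a = 10.43/21.8 = 0.4787 µA.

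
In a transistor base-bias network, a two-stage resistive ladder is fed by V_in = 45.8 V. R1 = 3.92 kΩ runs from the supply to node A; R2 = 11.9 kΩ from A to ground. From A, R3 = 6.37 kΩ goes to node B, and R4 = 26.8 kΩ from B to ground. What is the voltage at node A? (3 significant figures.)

V_A ≈ 31.6 V

The second stage (R3 + R4 = 33.17 kΩ) loads node A in parallel with R2.
R2 ‖ (R3+R4) = 8.758 kΩ.
So V_A = 45.8 × 0.6908 = 31.64 V.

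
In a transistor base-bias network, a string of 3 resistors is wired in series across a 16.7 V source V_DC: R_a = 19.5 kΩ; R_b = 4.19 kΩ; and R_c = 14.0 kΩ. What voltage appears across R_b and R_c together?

V ≈ 8.06 V

Total series resistance ΣR = 19.5 + 4.19 + 14.0 = 37.69 kΩ.
R_{R_b..R_c} = 4.19 + 14.0 = 18.19 kΩ.
Voltage divider: V = V_DC · (18.19 / 37.69) = 16.7 × 0.4826 = 8.060 V.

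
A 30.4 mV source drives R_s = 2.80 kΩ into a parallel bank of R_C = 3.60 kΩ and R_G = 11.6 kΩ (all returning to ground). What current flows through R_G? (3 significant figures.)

Parallel bank: R_p = 1/(1/3.60 + 1/11.6) = 2.747 kΩ.
Node voltage V_A = V_s · R_p/(R_s + R_p) = 30.4 × 0.4953 = 15.06 mV.
Branch current I = V_A/R_G = 15.06/11.6 = 1.298 µA.

I ≈ 1.30 µA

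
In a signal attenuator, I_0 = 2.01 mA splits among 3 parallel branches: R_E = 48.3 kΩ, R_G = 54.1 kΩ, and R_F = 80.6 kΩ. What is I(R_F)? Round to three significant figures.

I ≈ 0.483 mA

ΣG = 1/48.3 + 1/54.1 + 1/80.6 = 0.05160.
Current divider: I(R_F) = I_0 · G_k/ΣG = 2.01 × (0.01241/0.05160) = 2.01 × 0.2405 = 0.4833 mA.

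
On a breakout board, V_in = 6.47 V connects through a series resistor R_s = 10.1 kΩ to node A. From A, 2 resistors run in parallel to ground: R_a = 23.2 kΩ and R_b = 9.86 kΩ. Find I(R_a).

Parallel bank: R_p = 1/(1/23.2 + 1/9.86) = 6.919 kΩ.
Node voltage V_A = V_in · R_p/(R_s + R_p) = 6.47 × 0.4066 = 2.630 V.
I(R_a) = V_A / R_a = 2.630/23.2 = 0.1134 mA.

I ≈ 0.113 mA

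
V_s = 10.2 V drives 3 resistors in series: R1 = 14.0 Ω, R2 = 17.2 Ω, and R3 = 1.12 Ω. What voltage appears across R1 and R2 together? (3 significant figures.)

V ≈ 9.85 V

Total series resistance ΣR = 14.0 + 17.2 + 1.12 = 32.32 Ω.
R_{R1..R2} = 14.0 + 17.2 = 31.20 Ω.
Voltage divider: V = V_s · (31.20 / 32.32) = 10.2 × 0.9653 = 9.847 V.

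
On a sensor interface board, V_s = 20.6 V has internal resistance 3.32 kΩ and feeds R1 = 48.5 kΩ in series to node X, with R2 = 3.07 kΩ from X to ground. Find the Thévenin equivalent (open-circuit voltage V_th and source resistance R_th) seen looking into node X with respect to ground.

R1' = 3.32 + 48.5 = 51.82 kΩ (source resistance + R1).
With X open, the divider is unloaded: V_th = 20.6 × 3.07/54.89 = 1.152 V.
With V_s suppressed (replaced by a short), R_th = R1' ‖ R2 = (51.82 × 3.07)/(51.82 + 3.07) = 2.898 kΩ.

V_th ≈ 1.15 V, R_th ≈ 2.90 kΩ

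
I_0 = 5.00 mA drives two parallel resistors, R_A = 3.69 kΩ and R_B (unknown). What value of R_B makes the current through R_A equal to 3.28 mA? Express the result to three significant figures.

R_B ≈ 7.04 kΩ

In a two-way split, I_A/I_0 = R_B/(R_A + R_B).
3.28/5.00 = R_B/(R_A + R_B) → R_B = R_A · (0.6560)/(1 − 0.6560) = 3.69 × 1.907 = 7.037 kΩ.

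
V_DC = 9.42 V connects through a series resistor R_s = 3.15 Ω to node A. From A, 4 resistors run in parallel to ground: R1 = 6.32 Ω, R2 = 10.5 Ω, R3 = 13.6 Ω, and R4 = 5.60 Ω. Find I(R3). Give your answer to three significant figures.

Parallel bank: R_p = 1/(1/6.32 + 1/10.5 + 1/13.6 + 1/5.60) = 1.978 Ω.
V_A = 9.42 × 1.978/5.128 = 3.634 V.
Branch current I = V_A/R3 = 3.634/13.6 = 0.2672 A.

I ≈ 0.267 A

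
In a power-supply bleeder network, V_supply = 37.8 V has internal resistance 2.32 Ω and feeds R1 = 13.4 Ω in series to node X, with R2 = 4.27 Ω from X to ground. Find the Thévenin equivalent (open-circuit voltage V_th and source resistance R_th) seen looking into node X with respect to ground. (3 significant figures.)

V_th ≈ 8.07 V, R_th ≈ 3.36 Ω

R1' = 2.32 + 13.4 = 15.72 Ω (source resistance + R1).
Open-circuit (no load on X): V_th = V_supply · R2/(R1' + R2) = 37.8 × 4.27/(15.72 + 4.27) = 8.074 V.
Zeroing V_supply shorts the top of R1' to ground, so R_th = R1' ‖ R2 = 3.358 Ω.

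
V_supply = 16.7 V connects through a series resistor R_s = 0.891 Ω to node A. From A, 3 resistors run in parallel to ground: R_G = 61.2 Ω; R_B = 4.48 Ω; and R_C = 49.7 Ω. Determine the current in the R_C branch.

Combine the parallel branches: R_p = (1/61.2 + 1/4.48 + 1/49.7)⁻¹ = 3.851 Ω.
Node voltage V_A = V_supply · R_p/(R_s + R_p) = 16.7 × 0.8121 = 13.56 V.
I(R_C) = V_A / R_C = 13.56/49.7 = 0.2729 A.

I ≈ 0.273 A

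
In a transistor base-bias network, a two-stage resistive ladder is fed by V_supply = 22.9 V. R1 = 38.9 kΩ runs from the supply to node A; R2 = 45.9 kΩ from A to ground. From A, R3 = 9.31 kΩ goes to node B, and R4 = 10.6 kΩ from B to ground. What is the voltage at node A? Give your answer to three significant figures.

Looking into the second stage from A: R3 + R4 = 19.91 kΩ appears in parallel with R2.
Effective lower resistance at A: R2 ‖ 19.91 = 13.89 kΩ.
First divider: V_A = V_supply · 13.89/(38.9 + 13.89) = 6.024 V.

V_A ≈ 6.02 V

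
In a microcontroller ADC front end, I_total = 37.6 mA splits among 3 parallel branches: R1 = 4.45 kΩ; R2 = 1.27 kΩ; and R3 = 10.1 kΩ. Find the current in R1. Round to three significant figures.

Conductances: ΣG = 1/4.45 + 1/1.27 + 1/10.1 = 1.111 (1/kΩ).
By the current-divider rule, I = I_total · G_k/ΣG = 37.6 × 0.2022 = 7.604 mA.

I ≈ 7.60 mA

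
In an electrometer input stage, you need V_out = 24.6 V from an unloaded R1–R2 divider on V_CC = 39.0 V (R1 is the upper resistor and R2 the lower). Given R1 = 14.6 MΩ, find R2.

The divider ratio is R2/(R1+R2) = 24.6/39.0 = 0.6308.
So R2 = R1 · V_out/(V_CC − V_out) = 14.6 × 24.6/(39.0 − 24.6) = 14.6 × 1.708 = 24.94 MΩ.

R2 ≈ 24.9 MΩ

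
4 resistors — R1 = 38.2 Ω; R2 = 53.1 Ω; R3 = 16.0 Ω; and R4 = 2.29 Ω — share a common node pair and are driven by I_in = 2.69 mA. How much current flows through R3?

I ≈ 0.309 mA

Total conductance ΣG = 1/38.2 + 1/53.1 + 1/16.0 + 1/2.29 = 0.5442 (units of 1/Ω).
Current divider: I(R3) = I_in · G_k/ΣG = 2.69 × (0.06250/0.5442) = 2.69 × 0.1148 = 0.3089 mA.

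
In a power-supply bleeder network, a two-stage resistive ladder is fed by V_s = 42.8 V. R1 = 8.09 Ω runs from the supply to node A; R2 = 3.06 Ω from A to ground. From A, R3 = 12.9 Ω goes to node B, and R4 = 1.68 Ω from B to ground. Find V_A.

Looking into the second stage from A: R3 + R4 = 14.58 Ω appears in parallel with R2.
Effective lower resistance at A: R2 ‖ 14.58 = 2.529 Ω.
First divider: V_A = V_s · 2.529/(8.09 + 2.529) = 10.19 V.

V_A ≈ 10.2 V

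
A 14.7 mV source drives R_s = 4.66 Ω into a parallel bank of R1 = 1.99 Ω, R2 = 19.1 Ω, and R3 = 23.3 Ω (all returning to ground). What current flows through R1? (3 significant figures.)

I ≈ 1.95 mA

Equivalent of the parallel group: R_p = 1.673 Ω.
V_A = 14.7 × 1.673/6.333 = 3.883 mV.
Branch current I = V_A/R1 = 3.883/1.99 = 1.951 mA.
(Check via current divider: I_total = 2.321 mA; share G_k/ΣG = 0.8406 → same result.)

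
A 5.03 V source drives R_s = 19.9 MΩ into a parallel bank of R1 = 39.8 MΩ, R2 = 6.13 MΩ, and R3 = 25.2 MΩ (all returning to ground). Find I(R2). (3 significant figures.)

I ≈ 0.148 µA

Parallel bank: R_p = 1/(1/39.8 + 1/6.13 + 1/25.2) = 4.387 MΩ.
Node voltage V_A = V_DC · R_p/(R_s + R_p) = 5.03 × 0.1806 = 0.9086 V.
Branch current I = V_A/R2 = 0.9086/6.13 = 0.1482 µA.
(Equivalently: I_total = 0.2071 µA, then current-divider fraction G_k/ΣG = 0.7157.)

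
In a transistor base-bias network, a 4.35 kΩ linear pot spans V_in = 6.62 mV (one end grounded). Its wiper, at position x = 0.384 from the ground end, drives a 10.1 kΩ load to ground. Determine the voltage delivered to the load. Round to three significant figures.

V_out ≈ 2.31 mV

Lower segment x·R_p = 1.670 kΩ; upper segment (1−x)·R_p = 2.680 kΩ.
Lower segment in parallel with the load: 1.670 ‖ 10.1 = 1.433 kΩ.
Then V_out = V_in · 1.433/(2.680 + 1.433) = 2.307 mV.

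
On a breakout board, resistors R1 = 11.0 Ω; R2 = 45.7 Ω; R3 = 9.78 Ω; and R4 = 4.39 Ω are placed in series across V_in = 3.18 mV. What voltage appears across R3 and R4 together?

Total series resistance ΣR = 11.0 + 45.7 + 9.78 + 4.39 = 70.87 Ω.
R_{R3..R4} = 9.78 + 4.39 = 14.17 Ω.
By the voltage-divider rule, V = 3.18 × 14.17/70.87 = 0.6358 mV.

V ≈ 0.636 mV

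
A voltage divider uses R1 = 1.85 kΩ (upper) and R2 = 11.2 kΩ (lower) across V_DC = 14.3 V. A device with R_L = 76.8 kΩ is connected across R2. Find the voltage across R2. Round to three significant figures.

R2 ‖ R_L = (11.2 × 76.8)/(11.2 + 76.8) = 9.775 kΩ.
Then V_out = V_DC · R2'/(R1 + R2') = 14.3 × 9.775/11.62 = 12.02 V.
(Unloaded it would be 12.3 V; the load pulls it down.)

V_out ≈ 12.0 V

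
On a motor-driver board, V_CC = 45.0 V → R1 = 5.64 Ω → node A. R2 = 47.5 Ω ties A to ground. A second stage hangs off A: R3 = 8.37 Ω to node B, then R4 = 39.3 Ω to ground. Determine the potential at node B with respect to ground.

The second stage (R3 + R4 = 47.67 Ω) loads node A in parallel with R2.
R2 ‖ (R3+R4) = 23.79 Ω.
First divider: V_A = V_CC · 23.79/(5.64 + 23.79) = 36.38 V.
Stage 2 is unloaded, so V_B = V_A · R4/(R3+R4) = 36.38 × 39.3/47.67 = 29.99 V.

V_B ≈ 30.0 V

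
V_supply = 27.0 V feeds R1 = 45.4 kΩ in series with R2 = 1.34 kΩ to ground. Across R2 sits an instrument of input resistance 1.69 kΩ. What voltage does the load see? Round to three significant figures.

First combine the lower leg with the load: R2 ‖ R_L = 0.7474 kΩ.
Now apply the divider: V_out = 27.0 × 0.01620 = 0.4373 V.

V_out ≈ 0.437 V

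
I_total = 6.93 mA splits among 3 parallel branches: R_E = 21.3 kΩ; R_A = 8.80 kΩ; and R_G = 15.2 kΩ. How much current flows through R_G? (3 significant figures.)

Conductances: ΣG = 1/21.3 + 1/8.80 + 1/15.2 = 0.2264 (1/kΩ).
R_G takes the fraction G_k/ΣG = 0.06579/0.2264 = 0.2906, so I = 6.93 × 0.2906 = 2.014 mA.

I ≈ 2.01 mA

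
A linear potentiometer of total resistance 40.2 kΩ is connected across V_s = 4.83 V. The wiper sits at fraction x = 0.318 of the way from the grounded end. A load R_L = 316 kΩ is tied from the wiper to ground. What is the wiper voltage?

V_out ≈ 1.49 V

Split the track: R_lower = x·R_p = 12.78 kΩ, R_upper = (1−x)·R_p = 27.42 kΩ.
(x·R_p) ‖ R_L = 12.29 kΩ.
Loaded-divider output: V_out = 4.83 × 0.3095 = 1.495 V.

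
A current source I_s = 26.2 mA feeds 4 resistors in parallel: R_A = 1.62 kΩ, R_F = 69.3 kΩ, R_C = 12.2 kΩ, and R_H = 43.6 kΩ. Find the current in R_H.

I ≈ 0.816 mA

ΣG = 1/1.62 + 1/69.3 + 1/12.2 + 1/43.6 = 0.7366.
By the current-divider rule, I = I_s · G_k/ΣG = 26.2 × 0.03114 = 0.8158 mA.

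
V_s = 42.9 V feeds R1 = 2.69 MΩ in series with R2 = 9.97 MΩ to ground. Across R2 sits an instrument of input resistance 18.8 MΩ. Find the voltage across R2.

V_out ≈ 30.4 V

The load sits in parallel with R2, giving an effective lower resistance R2' = R2·R_L/(R2+R_L) = 6.515 MΩ.
Now apply the divider: V_out = 42.9 × 0.7078 = 30.36 V.
(Unloaded it would be 33.8 V; the load pulls it down.)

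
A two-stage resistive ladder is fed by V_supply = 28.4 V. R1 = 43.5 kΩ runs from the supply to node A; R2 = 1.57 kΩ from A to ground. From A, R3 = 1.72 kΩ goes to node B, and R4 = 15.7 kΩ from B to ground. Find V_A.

V_A ≈ 0.910 V

Node A sees R2 in parallel with the series input of stage 2, R3 + R4 = 17.42 kΩ.
Effective lower resistance at A: R2 ‖ 17.42 = 1.440 kΩ.
First divider: V_A = V_supply · 1.440/(43.5 + 1.440) = 0.9101 V.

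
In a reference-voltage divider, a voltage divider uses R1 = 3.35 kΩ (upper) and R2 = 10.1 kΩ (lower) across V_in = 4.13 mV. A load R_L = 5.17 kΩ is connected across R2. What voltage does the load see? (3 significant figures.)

V_out ≈ 2.09 mV

The load sits in parallel with R2, giving an effective lower resistance R2' = R2·R_L/(R2+R_L) = 3.420 kΩ.
Now apply the divider: V_out = 4.13 × 0.5051 = 2.086 mV.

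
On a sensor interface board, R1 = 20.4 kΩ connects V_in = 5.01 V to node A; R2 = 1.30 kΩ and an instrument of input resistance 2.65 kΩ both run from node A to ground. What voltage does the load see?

V_out ≈ 0.205 V

The load sits in parallel with R2, giving an effective lower resistance R2' = R2·R_L/(R2+R_L) = 0.8722 kΩ.
Then V_out = V_in · R2'/(R1 + R2') = 5.01 × 0.8722/21.27 = 0.2054 V.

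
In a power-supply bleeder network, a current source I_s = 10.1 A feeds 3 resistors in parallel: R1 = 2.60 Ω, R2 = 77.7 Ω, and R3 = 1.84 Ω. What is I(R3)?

I ≈ 5.83 A

Total conductance ΣG = 1/2.60 + 1/77.7 + 1/1.84 = 0.9410 (units of 1/Ω).
By the current-divider rule, I = I_s · G_k/ΣG = 10.1 × 0.5776 = 5.834 A.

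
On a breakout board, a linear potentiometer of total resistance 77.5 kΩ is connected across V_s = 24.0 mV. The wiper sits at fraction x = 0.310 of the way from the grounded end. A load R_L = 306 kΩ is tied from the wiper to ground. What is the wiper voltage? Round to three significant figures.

The pot divides into 53.47 kΩ above the wiper and 24.02 kΩ below.
R_L loads the lower segment: effective lower R = 22.28 kΩ.
Loaded-divider output: V_out = 24.0 × 0.2941 = 7.058 mV.

V_out ≈ 7.06 mV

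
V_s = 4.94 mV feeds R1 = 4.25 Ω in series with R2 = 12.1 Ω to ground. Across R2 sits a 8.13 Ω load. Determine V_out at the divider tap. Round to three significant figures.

First combine the lower leg with the load: R2 ‖ R_L = 4.863 Ω.
Then V_out = V_s · R2'/(R1 + R2') = 4.94 × 4.863/9.113 = 2.636 mV.
(Unloaded it would be 3.66 mV; the load pulls it down.)

V_out ≈ 2.64 mV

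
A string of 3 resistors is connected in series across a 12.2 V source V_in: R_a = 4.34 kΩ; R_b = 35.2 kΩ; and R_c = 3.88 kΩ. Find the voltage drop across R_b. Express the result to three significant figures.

V ≈ 9.89 V

Series total: ΣR = 4.34 + 35.2 + 3.88 = 43.42 kΩ.
V = V_in · R/ΣR = 12.2 × 0.8107 = 9.890 V.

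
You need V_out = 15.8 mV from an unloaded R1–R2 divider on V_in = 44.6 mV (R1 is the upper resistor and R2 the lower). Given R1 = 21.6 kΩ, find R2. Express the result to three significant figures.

R2 ≈ 11.9 kΩ

Required fraction k = V_out/V_in = 0.3543.
So R2 = R1 · V_out/(V_in − V_out) = 21.6 × 15.8/(44.6 − 15.8) = 21.6 × 0.5486 = 11.85 kΩ.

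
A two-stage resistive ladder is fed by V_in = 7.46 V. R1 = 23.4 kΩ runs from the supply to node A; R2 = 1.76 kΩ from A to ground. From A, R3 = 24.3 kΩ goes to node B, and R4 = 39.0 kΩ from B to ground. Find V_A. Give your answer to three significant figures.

V_A ≈ 0.509 V

The second stage (R3 + R4 = 63.30 kΩ) loads node A in parallel with R2.
R2 ‖ (R3+R4) = 1.712 kΩ.
First divider: V_A = V_in · 1.712/(23.4 + 1.712) = 0.5087 V.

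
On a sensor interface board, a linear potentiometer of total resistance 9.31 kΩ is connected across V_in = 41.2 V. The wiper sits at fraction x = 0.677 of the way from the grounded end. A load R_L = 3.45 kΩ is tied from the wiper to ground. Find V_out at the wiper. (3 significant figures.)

V_out ≈ 17.5 V

Split the track: R_lower = x·R_p = 6.303 kΩ, R_upper = (1−x)·R_p = 3.007 kΩ.
(x·R_p) ‖ R_L = 2.230 kΩ.
V_out = 41.2 × 2.230/(3.007 + 2.230) = 17.54 V.
(Unloaded: V_out = x·V_in = 27.9 V.)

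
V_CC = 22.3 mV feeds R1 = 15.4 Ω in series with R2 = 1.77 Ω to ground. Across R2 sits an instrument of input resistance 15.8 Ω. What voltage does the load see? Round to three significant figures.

R2 ‖ R_L = (1.77 × 15.8)/(1.77 + 15.8) = 1.592 Ω.
Then V_out = V_CC · R2'/(R1 + R2') = 22.3 × 1.592/16.99 = 2.089 mV.

V_out ≈ 2.09 mV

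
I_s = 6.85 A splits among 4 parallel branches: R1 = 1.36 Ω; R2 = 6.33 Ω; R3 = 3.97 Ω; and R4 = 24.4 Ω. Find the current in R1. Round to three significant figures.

I ≈ 4.25 A

Conductances: ΣG = 1/1.36 + 1/6.33 + 1/3.97 + 1/24.4 = 1.186 (1/Ω).
By the current-divider rule, I = I_s · G_k/ΣG = 6.85 × 0.6199 = 4.246 A.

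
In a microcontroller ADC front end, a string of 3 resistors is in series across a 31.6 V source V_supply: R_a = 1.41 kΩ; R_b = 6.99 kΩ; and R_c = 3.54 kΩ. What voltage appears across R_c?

V ≈ 9.37 V

Total series resistance ΣR = 1.41 + 6.99 + 3.54 = 11.94 kΩ.
By the voltage-divider rule, V = 31.6 × 3.540/11.94 = 9.369 V.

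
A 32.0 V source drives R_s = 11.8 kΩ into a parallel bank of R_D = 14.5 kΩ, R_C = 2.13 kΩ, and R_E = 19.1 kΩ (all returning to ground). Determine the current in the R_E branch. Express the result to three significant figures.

I ≈ 0.210 mA

Equivalent of the parallel group: R_p = 1.693 kΩ.
Node voltage V_A = V_in · R_p/(R_s + R_p) = 32.0 × 0.1254 = 4.014 V.
I(R_E) = V_A / R_E = 4.014/19.1 = 0.2102 mA.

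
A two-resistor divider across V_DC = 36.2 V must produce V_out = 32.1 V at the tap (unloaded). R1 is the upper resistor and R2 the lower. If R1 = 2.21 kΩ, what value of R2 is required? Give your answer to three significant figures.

R2 ≈ 17.3 kΩ

Required fraction k = V_out/V_DC = 0.8867.
R2 = R1 · 0.8867/(1 − 0.8867) = 17.30 kΩ.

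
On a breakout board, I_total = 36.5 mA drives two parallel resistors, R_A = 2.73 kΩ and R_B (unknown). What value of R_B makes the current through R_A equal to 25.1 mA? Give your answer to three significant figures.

The fraction through R_A equals R_B/(R_A+R_B).
25.1/36.5 = R_B/(R_A + R_B) → R_B = R_A · (0.6877)/(1 − 0.6877) = 2.73 × 2.202 = 6.011 kΩ.

R_B ≈ 6.01 kΩ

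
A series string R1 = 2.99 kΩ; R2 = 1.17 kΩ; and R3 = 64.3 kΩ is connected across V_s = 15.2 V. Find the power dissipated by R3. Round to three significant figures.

P ≈ 3.17 mW

Series current I = V_s/ΣR = 15.2/68.46 = 0.2220 mA.
P = I²R = 0.04930 × 64.3 = 3.170 mW.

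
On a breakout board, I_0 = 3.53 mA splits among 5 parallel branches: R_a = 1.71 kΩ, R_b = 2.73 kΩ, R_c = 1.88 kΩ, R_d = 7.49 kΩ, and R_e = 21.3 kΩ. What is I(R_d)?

I ≈ 0.283 mA

Total conductance ΣG = 1/1.71 + 1/2.73 + 1/1.88 + 1/7.49 + 1/21.3 = 1.663 (units of 1/kΩ).
R_d takes the fraction G_k/ΣG = 0.1335/1.663 = 0.08026, so I = 3.53 × 0.08026 = 0.2833 mA.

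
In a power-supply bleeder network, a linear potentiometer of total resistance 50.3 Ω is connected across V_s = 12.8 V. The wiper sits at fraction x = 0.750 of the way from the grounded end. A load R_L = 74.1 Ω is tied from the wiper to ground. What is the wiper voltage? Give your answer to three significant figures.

V_out ≈ 8.52 V

The pot divides into 12.57 Ω above the wiper and 37.72 Ω below.
R_L loads the lower segment: effective lower R = 25.00 Ω.
V_out = 12.8 × 25.00/(12.57 + 25.00) = 8.516 V.
(Unloaded: V_out = x·V_s = 9.60 V.)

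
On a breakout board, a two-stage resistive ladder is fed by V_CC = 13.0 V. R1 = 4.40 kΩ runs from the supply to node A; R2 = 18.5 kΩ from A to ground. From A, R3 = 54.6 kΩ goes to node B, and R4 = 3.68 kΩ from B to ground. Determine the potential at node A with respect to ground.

Looking into the second stage from A: R3 + R4 = 58.28 kΩ appears in parallel with R2.
Effective lower resistance at A: R2 ‖ 58.28 = 14.04 kΩ.
So V_A = 13.0 × 0.7614 = 9.898 V.

V_A ≈ 9.90 V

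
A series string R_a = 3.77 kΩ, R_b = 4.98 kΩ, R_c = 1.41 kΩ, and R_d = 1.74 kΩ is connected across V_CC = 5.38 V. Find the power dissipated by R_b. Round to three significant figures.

ΣR = 11.90 kΩ → I = 5.38/11.90 = 0.4521 mA.
V(R_b) = I·R = 2.251 V; P = V·I = 2.251 × 0.4521 = 1.018 mW.

P ≈ 1.02 mW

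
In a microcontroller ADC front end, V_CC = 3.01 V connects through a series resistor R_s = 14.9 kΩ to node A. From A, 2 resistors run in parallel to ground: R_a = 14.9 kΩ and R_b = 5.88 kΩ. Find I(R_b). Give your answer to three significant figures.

I ≈ 0.113 mA

Equivalent of the parallel group: R_p = 4.216 kΩ.
V_A = 3.01 × 4.216/19.12 = 0.6639 V.
I(R_b) = V_A / R_b = 0.6639/5.88 = 0.1129 mA.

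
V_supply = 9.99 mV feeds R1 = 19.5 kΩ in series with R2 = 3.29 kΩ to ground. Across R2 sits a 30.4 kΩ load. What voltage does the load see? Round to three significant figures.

R2 ‖ R_L = (3.29 × 30.4)/(3.29 + 30.4) = 2.969 kΩ.
Then V_out = V_supply · R2'/(R1 + R2') = 9.99 × 2.969/22.47 = 1.320 mV.
(Unloaded it would be 1.44 mV; the load pulls it down.)

V_out ≈ 1.32 mV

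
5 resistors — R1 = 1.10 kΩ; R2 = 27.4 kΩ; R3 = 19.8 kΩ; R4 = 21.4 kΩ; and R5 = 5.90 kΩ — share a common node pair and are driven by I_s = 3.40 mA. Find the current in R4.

Conductances: ΣG = 1/1.10 + 1/27.4 + 1/19.8 + 1/21.4 + 1/5.90 = 1.212 (1/kΩ).
R4 takes the fraction G_k/ΣG = 0.04673/1.212 = 0.03855, so I = 3.40 × 0.03855 = 0.1311 mA.

I ≈ 0.131 mA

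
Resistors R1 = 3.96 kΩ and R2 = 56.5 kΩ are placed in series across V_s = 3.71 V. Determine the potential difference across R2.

V ≈ 3.47 V

ΣR = 3.96 + 56.5 = 60.46 kΩ.
V = V_s · R/ΣR = 3.71 × 0.9345 = 3.467 V.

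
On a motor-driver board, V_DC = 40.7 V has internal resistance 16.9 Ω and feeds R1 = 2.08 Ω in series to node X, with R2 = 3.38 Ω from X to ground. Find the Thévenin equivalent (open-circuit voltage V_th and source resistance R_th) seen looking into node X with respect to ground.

V_th ≈ 6.15 V, R_th ≈ 2.87 Ω

R1' = 16.9 + 2.08 = 18.98 Ω (source resistance + R1).
V_th is the unloaded tap voltage: V_DC · R2/(R1'+R2) = 40.7 × 0.1512 = 6.152 V.
Looking into X with the source shorted: R_th = R1'·R2/(R1'+R2) = 18.98 × 3.38/22.36 = 2.869 Ω.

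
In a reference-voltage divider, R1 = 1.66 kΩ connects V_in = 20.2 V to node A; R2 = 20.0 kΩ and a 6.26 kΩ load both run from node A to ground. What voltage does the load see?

First combine the lower leg with the load: R2 ‖ R_L = 4.768 kΩ.
Voltage divider with the loaded lower leg: V_out = 20.2 × 4.768/(1.66 + 4.768) = 20.2 × 0.7417 = 14.98 V.

V_out ≈ 15.0 V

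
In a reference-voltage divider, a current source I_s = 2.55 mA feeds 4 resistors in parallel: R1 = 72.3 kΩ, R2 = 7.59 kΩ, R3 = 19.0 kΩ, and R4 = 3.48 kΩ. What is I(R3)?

I ≈ 0.276 mA

Conductances: ΣG = 1/72.3 + 1/7.59 + 1/19.0 + 1/3.48 = 0.4856 (1/kΩ).
R3 takes the fraction G_k/ΣG = 0.05263/0.4856 = 0.1084, so I = 2.55 × 0.1084 = 0.2764 mA.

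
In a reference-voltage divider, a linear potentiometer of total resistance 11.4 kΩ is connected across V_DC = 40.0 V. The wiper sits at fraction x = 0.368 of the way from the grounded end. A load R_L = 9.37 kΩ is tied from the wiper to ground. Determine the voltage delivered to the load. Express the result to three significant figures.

The pot divides into 7.205 kΩ above the wiper and 4.195 kΩ below.
(x·R_p) ‖ R_L = 2.898 kΩ.
V_out = 40.0 × 2.898/(7.205 + 2.898) = 11.47 V.

V_out ≈ 11.5 V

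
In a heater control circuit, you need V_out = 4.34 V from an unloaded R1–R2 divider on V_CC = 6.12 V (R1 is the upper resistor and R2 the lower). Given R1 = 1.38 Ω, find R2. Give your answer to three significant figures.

The divider ratio is R2/(R1+R2) = 4.34/6.12 = 0.7092.
Rearranging, R2 = R1·k/(1−k) = 1.38 × 2.438 = 3.365 Ω.

R2 ≈ 3.36 Ω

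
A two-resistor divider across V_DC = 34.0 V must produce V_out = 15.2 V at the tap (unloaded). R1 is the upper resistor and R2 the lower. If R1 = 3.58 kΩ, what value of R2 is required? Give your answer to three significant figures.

R2 ≈ 2.89 kΩ

V_out/V_DC = R2/(R1+R2) = 0.4471.
So R2 = R1 · V_out/(V_DC − V_out) = 3.58 × 15.2/(34.0 − 15.2) = 3.58 × 0.8085 = 2.894 kΩ.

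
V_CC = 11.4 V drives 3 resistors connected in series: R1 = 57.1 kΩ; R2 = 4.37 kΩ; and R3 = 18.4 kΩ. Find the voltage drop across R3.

ΣR = 57.1 + 4.37 + 18.4 = 79.87 kΩ.
By the voltage-divider rule, V = 11.4 × 18.40/79.87 = 2.626 V.

V ≈ 2.63 V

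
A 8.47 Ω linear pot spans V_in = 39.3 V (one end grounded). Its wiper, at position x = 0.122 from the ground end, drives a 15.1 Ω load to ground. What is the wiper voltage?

Lower segment x·R_p = 1.033 Ω; upper segment (1−x)·R_p = 7.437 Ω.
(x·R_p) ‖ R_L = 0.9672 Ω.
Loaded-divider output: V_out = 39.3 × 0.1151 = 4.523 V.

V_out ≈ 4.52 V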